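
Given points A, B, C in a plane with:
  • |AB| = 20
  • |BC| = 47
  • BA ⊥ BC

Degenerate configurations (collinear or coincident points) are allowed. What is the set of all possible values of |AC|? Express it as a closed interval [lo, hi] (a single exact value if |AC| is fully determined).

|AB| ∈ {20}
|BC| ∈ {47}
|AC| ∈ {√(2609)}

|AC| = √(2609)  (≈ 51.0784)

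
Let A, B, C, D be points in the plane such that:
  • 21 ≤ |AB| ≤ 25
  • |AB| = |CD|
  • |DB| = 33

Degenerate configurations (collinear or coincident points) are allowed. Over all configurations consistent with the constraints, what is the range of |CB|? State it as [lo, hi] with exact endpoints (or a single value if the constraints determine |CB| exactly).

|CB| ∈ [8, 58]  (≈ [8.0000, 58.0000])

|AB| ∈ [21, 25]
|BD| ∈ {33}
|CD| ∈ [21, 25]
|AD| ∈ [8, 58]
|BC| ∈ [8, 58]
|AC| ∈ [0, 83]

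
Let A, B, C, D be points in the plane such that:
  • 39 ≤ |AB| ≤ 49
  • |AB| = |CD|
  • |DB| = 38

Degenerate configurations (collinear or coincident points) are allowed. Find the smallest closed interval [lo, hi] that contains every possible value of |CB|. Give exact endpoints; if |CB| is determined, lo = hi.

|AB| ∈ [39, 49]
|BD| ∈ {38}
|CD| ∈ [39, 49]
|AD| ∈ [1, 87]
|BC| ∈ [1, 87]
|AC| ∈ [0, 136]

|CB| ∈ [1, 87]  (≈ [1.0000, 87.0000])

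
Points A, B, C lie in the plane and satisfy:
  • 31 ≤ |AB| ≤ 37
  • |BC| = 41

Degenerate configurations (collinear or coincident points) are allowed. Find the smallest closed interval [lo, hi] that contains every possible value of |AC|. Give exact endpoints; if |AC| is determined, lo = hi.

|AC| ∈ [4, 78]  (≈ [4.0000, 78.0000])

|AB| ∈ [31, 37]
|BC| ∈ {41}
|AC| ∈ [4, 78]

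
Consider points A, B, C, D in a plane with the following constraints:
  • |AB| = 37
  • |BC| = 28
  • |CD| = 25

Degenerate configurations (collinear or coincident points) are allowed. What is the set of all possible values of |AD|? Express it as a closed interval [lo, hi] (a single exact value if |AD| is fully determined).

|AB| ∈ {37}
|BC| ∈ {28}
|CD| ∈ {25}
|AC| ∈ [9, 65]
|BD| ∈ [3, 53]
|AD| ∈ [0, 90]

|AD| ∈ [0, 90]  (≈ [0.0000, 90.0000])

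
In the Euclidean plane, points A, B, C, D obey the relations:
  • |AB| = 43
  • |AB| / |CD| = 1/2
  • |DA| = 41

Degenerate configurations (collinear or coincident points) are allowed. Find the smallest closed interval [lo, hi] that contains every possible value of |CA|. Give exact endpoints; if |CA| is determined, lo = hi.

|AB| ∈ {43}
|AD| ∈ {41}
|CD| ∈ {86}
|BD| ∈ [2, 84]
|AC| ∈ [45, 127]
|BC| ∈ [2, 170]

|CA| ∈ [45, 127]  (≈ [45.0000, 127.0000])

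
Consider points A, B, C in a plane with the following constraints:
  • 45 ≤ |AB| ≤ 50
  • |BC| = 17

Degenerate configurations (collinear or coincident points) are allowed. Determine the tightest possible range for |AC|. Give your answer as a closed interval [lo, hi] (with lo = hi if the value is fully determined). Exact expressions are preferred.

|AC| ∈ [28, 67]  (≈ [28.0000, 67.0000])

|AB| ∈ [45, 50]
|BC| ∈ {17}
|AC| ∈ [28, 67]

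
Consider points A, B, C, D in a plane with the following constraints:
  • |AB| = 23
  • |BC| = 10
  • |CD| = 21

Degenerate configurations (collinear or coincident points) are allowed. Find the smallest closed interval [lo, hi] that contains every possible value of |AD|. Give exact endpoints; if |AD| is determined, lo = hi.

|AB| ∈ {23}
|BC| ∈ {10}
|CD| ∈ {21}
|AC| ∈ [13, 33]
|BD| ∈ [11, 31]
|AD| ∈ [0, 54]

|AD| ∈ [0, 54]  (≈ [0.0000, 54.0000])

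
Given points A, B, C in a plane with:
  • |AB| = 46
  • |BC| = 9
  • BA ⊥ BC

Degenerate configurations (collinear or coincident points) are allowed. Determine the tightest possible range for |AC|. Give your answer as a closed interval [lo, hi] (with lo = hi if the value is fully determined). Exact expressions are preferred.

|AB| ∈ {46}
|BC| ∈ {9}
|AC| ∈ {13·√(13)}

|AC| = 13·√(13)  (≈ 46.8722)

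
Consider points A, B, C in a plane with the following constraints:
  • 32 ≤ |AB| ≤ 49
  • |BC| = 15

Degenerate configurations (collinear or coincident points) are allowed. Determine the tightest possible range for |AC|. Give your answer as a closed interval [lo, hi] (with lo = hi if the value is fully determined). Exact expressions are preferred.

|AB| ∈ [32, 49]
|BC| ∈ {15}
|AC| ∈ [17, 64]

|AC| ∈ [17, 64]  (≈ [17.0000, 64.0000])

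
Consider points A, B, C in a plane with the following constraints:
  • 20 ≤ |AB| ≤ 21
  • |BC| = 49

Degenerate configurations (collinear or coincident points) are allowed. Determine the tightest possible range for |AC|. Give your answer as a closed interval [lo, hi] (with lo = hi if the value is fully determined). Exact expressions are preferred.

|AC| ∈ [28, 70]  (≈ [28.0000, 70.0000])

|AB| ∈ [20, 21]
|BC| ∈ {49}
|AC| ∈ [28, 70]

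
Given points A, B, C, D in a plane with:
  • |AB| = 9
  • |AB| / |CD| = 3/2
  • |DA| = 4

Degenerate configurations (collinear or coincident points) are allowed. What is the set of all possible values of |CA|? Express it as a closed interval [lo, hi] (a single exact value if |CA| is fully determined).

|CA| ∈ [2, 10]  (≈ [2.0000, 10.0000])

|AB| ∈ {9}
|AD| ∈ {4}
|CD| ∈ {6}
|BD| ∈ [5, 13]
|AC| ∈ [2, 10]
|BC| ∈ [0, 19]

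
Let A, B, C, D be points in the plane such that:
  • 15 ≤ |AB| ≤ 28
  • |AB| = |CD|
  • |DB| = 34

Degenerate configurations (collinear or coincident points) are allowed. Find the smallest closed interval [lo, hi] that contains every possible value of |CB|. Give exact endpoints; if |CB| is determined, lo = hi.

|AB| ∈ [15, 28]
|BD| ∈ {34}
|CD| ∈ [15, 28]
|AD| ∈ [6, 62]
|BC| ∈ [6, 62]
|AC| ∈ [0, 90]

|CB| ∈ [6, 62]  (≈ [6.0000, 62.0000])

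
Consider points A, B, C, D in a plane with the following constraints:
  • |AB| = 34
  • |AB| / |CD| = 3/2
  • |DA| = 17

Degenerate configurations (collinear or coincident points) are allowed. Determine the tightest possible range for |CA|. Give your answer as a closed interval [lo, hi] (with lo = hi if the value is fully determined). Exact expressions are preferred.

|AB| ∈ {34}
|AD| ∈ {17}
|CD| ∈ {68/3}
|BD| ∈ [17, 51]
|AC| ∈ [17/3, 119/3]
|BC| ∈ [0, 221/3]

|CA| ∈ [17/3, 119/3]  (≈ [5.6667, 39.6667])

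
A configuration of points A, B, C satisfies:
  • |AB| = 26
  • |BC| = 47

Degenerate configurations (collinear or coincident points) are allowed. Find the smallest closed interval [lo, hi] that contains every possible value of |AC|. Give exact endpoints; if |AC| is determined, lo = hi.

|AB| ∈ {26}
|BC| ∈ {47}
|AC| ∈ [21, 73]

|AC| ∈ [21, 73]  (≈ [21.0000, 73.0000])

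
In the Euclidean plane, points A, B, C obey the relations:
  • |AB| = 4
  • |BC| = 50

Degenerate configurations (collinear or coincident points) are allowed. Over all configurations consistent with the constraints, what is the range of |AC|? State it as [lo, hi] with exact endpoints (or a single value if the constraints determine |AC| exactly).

|AC| ∈ [46, 54]  (≈ [46.0000, 54.0000])

|AB| ∈ {4}
|BC| ∈ {50}
|AC| ∈ [46, 54]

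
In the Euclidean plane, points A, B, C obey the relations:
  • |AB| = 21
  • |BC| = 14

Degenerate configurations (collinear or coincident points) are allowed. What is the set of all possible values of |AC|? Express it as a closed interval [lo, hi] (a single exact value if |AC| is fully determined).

|AC| ∈ [7, 35]  (≈ [7.0000, 35.0000])

|AB| ∈ {21}
|BC| ∈ {14}
|AC| ∈ [7, 35]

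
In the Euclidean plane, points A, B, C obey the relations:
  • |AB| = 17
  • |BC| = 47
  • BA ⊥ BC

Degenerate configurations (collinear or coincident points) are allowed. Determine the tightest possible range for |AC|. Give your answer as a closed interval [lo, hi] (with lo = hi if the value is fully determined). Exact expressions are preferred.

|AB| ∈ {17}
|BC| ∈ {47}
|AC| ∈ {√(2498)}

|AC| = √(2498)  (≈ 49.9800)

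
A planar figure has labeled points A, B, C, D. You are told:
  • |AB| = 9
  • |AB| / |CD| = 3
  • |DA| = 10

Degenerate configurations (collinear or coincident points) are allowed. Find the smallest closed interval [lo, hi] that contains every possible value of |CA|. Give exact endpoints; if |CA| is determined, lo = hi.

|CA| ∈ [7, 13]  (≈ [7.0000, 13.0000])

|AB| ∈ {9}
|AD| ∈ {10}
|CD| ∈ {3}
|BD| ∈ [1, 19]
|AC| ∈ [7, 13]
|BC| ∈ [0, 22]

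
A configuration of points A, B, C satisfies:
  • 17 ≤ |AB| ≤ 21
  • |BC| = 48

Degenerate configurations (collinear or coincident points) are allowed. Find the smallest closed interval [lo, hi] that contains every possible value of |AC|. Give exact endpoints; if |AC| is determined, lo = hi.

|AB| ∈ [17, 21]
|BC| ∈ {48}
|AC| ∈ [27, 69]

|AC| ∈ [27, 69]  (≈ [27.0000, 69.0000])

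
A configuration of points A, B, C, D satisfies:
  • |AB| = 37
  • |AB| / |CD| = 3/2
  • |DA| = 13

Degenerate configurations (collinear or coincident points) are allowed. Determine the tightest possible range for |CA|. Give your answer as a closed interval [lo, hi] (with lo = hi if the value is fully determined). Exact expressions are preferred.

|CA| ∈ [35/3, 113/3]  (≈ [11.6667, 37.6667])

|AB| ∈ {37}
|AD| ∈ {13}
|CD| ∈ {74/3}
|BD| ∈ [24, 50]
|AC| ∈ [35/3, 113/3]
|BC| ∈ [0, 224/3]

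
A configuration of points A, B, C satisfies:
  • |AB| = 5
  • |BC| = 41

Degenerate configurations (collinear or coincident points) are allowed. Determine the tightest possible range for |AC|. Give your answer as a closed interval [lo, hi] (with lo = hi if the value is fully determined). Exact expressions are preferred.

|AB| ∈ {5}
|BC| ∈ {41}
|AC| ∈ [36, 46]

|AC| ∈ [36, 46]  (≈ [36.0000, 46.0000])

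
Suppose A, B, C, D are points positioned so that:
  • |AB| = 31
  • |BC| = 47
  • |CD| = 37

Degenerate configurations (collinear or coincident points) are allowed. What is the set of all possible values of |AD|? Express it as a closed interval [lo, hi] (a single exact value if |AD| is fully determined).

|AD| ∈ [0, 115]  (≈ [0.0000, 115.0000])

|AB| ∈ {31}
|BC| ∈ {47}
|CD| ∈ {37}
|AC| ∈ [16, 78]
|BD| ∈ [10, 84]
|AD| ∈ [0, 115]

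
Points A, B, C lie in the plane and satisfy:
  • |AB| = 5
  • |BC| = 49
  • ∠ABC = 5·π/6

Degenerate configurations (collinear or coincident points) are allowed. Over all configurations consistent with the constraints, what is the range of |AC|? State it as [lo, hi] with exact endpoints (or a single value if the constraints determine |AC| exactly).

|AB| ∈ {5}
|BC| ∈ {49}
|AC| ∈ {√(245·√(3) + 2426)}

|AC| = √(245·√(3) + 2426)  (≈ 53.3887)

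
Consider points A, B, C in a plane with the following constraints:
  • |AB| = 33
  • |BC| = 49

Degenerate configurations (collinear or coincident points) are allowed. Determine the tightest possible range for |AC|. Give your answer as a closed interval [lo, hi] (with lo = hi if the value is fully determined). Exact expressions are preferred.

|AC| ∈ [16, 82]  (≈ [16.0000, 82.0000])

|AB| ∈ {33}
|BC| ∈ {49}
|AC| ∈ [16, 82]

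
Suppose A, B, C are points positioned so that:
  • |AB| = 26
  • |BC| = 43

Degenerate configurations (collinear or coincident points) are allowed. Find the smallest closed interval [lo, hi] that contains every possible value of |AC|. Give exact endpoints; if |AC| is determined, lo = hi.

|AB| ∈ {26}
|BC| ∈ {43}
|AC| ∈ [17, 69]

|AC| ∈ [17, 69]  (≈ [17.0000, 69.0000])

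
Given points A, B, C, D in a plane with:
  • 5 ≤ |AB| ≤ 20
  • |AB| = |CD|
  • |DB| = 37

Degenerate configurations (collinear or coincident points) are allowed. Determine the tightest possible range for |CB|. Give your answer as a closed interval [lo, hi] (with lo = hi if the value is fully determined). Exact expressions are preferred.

|CB| ∈ [17, 57]  (≈ [17.0000, 57.0000])

|AB| ∈ [5, 20]
|BD| ∈ {37}
|CD| ∈ [5, 20]
|AD| ∈ [17, 57]
|BC| ∈ [17, 57]
|AC| ∈ [0, 77]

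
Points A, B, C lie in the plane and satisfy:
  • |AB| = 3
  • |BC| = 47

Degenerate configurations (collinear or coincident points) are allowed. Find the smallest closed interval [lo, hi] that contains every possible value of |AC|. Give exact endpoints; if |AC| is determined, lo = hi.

|AB| ∈ {3}
|BC| ∈ {47}
|AC| ∈ [44, 50]

|AC| ∈ [44, 50]  (≈ [44.0000, 50.0000])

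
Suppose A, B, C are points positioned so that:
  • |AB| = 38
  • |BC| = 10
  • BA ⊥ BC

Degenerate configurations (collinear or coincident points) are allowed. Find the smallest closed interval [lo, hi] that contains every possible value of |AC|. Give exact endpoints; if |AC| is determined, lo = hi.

|AC| = 2·√(386)  (≈ 39.2938)

|AB| ∈ {38}
|BC| ∈ {10}
|AC| ∈ {2·√(386)}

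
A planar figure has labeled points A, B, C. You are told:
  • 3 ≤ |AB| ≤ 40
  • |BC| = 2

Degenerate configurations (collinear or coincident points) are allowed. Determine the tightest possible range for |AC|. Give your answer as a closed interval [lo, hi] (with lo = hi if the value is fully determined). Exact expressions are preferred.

|AB| ∈ [3, 40]
|BC| ∈ {2}
|AC| ∈ [1, 42]

|AC| ∈ [1, 42]  (≈ [1.0000, 42.0000])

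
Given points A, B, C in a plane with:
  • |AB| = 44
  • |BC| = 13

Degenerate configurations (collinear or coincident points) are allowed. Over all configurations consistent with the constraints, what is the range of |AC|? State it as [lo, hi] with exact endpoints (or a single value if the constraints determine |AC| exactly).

|AC| ∈ [31, 57]  (≈ [31.0000, 57.0000])

|AB| ∈ {44}
|BC| ∈ {13}
|AC| ∈ [31, 57]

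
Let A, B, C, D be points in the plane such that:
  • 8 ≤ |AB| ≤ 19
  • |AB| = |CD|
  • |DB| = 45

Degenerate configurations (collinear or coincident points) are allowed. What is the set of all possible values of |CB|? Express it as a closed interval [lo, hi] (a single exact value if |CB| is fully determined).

|CB| ∈ [26, 64]  (≈ [26.0000, 64.0000])

|AB| ∈ [8, 19]
|BD| ∈ {45}
|CD| ∈ [8, 19]
|AD| ∈ [26, 64]
|BC| ∈ [26, 64]
|AC| ∈ [7, 83]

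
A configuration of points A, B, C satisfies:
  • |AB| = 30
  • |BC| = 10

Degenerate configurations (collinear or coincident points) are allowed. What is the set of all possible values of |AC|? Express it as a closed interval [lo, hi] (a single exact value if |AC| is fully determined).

|AB| ∈ {30}
|BC| ∈ {10}
|AC| ∈ [20, 40]

|AC| ∈ [20, 40]  (≈ [20.0000, 40.0000])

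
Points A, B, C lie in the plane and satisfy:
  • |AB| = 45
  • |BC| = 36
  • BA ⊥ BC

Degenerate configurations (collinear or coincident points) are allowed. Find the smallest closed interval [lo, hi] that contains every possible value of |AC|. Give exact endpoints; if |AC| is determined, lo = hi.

|AB| ∈ {45}
|BC| ∈ {36}
|AC| ∈ {9·√(41)}

|AC| = 9·√(41)  (≈ 57.6281)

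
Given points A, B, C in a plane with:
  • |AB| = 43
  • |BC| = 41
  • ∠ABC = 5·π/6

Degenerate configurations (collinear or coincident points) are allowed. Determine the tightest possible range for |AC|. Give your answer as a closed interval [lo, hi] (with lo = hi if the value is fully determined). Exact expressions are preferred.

|AB| ∈ {43}
|BC| ∈ {41}
|AC| ∈ {√(1763·√(3) + 3530)}

|AC| = √(1763·√(3) + 3530)  (≈ 81.1394)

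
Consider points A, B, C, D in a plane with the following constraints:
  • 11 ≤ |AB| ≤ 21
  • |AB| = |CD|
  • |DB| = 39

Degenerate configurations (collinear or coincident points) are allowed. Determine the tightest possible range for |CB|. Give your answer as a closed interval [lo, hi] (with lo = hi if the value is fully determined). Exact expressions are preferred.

|CB| ∈ [18, 60]  (≈ [18.0000, 60.0000])

|AB| ∈ [11, 21]
|BD| ∈ {39}
|CD| ∈ [11, 21]
|AD| ∈ [18, 60]
|BC| ∈ [18, 60]
|AC| ∈ [0, 81]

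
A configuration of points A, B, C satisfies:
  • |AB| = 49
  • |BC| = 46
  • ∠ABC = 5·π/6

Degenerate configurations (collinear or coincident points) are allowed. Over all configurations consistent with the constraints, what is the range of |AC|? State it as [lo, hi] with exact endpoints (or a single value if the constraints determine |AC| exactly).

|AB| ∈ {49}
|BC| ∈ {46}
|AC| ∈ {√(2254·√(3) + 4517)}

|AC| = √(2254·√(3) + 4517)  (≈ 91.7662)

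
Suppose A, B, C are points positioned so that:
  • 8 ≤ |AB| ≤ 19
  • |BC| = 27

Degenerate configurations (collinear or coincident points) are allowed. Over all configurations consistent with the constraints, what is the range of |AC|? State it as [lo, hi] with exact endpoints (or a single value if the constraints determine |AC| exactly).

|AB| ∈ [8, 19]
|BC| ∈ {27}
|AC| ∈ [8, 46]

|AC| ∈ [8, 46]  (≈ [8.0000, 46.0000])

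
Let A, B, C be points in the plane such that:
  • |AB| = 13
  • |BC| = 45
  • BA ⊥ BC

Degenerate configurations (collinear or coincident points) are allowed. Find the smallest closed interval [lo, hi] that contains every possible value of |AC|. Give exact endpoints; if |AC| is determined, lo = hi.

|AB| ∈ {13}
|BC| ∈ {45}
|AC| ∈ {√(2194)}

|AC| = √(2194)  (≈ 46.8402)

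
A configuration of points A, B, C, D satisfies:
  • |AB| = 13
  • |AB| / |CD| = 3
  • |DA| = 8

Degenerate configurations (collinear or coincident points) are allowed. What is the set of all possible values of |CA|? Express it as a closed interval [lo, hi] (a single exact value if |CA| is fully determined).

|CA| ∈ [11/3, 37/3]  (≈ [3.6667, 12.3333])

|AB| ∈ {13}
|AD| ∈ {8}
|CD| ∈ {13/3}
|BD| ∈ [5, 21]
|AC| ∈ [11/3, 37/3]
|BC| ∈ [2/3, 76/3]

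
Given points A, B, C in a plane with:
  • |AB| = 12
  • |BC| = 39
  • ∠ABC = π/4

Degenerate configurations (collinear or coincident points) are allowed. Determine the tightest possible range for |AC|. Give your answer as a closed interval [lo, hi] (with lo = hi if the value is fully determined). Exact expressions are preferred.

|AB| ∈ {12}
|BC| ∈ {39}
|AC| ∈ {3·√(185 - 52·√(2))}

|AC| = 3·√(185 - 52·√(2))  (≈ 31.6725)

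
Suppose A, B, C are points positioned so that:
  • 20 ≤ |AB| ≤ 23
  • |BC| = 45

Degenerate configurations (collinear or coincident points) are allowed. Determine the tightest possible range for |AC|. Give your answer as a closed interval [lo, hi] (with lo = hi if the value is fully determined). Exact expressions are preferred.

|AC| ∈ [22, 68]  (≈ [22.0000, 68.0000])

|AB| ∈ [20, 23]
|BC| ∈ {45}
|AC| ∈ [22, 68]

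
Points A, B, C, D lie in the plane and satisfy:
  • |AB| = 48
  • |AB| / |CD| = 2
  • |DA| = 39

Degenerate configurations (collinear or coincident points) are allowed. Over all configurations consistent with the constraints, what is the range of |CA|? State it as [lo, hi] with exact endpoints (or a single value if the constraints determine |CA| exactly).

|AB| ∈ {48}
|AD| ∈ {39}
|CD| ∈ {24}
|BD| ∈ [9, 87]
|AC| ∈ [15, 63]
|BC| ∈ [0, 111]

|CA| ∈ [15, 63]  (≈ [15.0000, 63.0000])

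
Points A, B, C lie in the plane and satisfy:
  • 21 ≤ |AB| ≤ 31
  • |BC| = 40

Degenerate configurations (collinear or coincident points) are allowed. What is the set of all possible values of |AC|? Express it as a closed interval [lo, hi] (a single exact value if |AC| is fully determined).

|AC| ∈ [9, 71]  (≈ [9.0000, 71.0000])

|AB| ∈ [21, 31]
|BC| ∈ {40}
|AC| ∈ [9, 71]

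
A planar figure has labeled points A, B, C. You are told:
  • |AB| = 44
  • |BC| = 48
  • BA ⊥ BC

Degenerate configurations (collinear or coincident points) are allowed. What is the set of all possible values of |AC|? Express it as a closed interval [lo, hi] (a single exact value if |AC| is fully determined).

|AC| = 4·√(265)  (≈ 65.1153)

|AB| ∈ {44}
|BC| ∈ {48}
|AC| ∈ {4·√(265)}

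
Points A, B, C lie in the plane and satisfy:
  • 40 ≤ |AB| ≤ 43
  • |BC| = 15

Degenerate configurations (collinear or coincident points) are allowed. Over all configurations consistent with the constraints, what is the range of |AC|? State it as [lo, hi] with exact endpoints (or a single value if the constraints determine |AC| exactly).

|AB| ∈ [40, 43]
|BC| ∈ {15}
|AC| ∈ [25, 58]

|AC| ∈ [25, 58]  (≈ [25.0000, 58.0000])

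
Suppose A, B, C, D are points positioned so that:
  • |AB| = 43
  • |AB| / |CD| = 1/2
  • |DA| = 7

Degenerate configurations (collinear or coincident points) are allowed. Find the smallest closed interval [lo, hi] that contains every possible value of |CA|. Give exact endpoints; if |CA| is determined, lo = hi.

|AB| ∈ {43}
|AD| ∈ {7}
|CD| ∈ {86}
|BD| ∈ [36, 50]
|AC| ∈ [79, 93]
|BC| ∈ [36, 136]

|CA| ∈ [79, 93]  (≈ [79.0000, 93.0000])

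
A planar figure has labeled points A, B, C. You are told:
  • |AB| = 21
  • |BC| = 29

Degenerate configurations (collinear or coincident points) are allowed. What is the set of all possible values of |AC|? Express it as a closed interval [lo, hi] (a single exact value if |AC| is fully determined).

|AB| ∈ {21}
|BC| ∈ {29}
|AC| ∈ [8, 50]

|AC| ∈ [8, 50]  (≈ [8.0000, 50.0000])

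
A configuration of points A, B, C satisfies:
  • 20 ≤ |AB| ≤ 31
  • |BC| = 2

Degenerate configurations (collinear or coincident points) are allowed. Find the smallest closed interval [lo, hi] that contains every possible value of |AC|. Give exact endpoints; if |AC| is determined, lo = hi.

|AB| ∈ [20, 31]
|BC| ∈ {2}
|AC| ∈ [18, 33]

|AC| ∈ [18, 33]  (≈ [18.0000, 33.0000])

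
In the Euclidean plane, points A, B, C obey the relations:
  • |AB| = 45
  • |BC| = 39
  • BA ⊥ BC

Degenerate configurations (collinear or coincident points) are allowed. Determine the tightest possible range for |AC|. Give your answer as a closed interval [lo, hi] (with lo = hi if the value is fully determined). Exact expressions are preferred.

|AC| = 3·√(394)  (≈ 59.5483)

|AB| ∈ {45}
|BC| ∈ {39}
|AC| ∈ {3·√(394)}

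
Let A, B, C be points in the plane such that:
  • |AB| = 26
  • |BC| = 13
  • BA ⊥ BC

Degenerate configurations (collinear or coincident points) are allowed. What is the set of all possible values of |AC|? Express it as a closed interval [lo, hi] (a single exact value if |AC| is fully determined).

|AB| ∈ {26}
|BC| ∈ {13}
|AC| ∈ {13·√(5)}

|AC| = 13·√(5)  (≈ 29.0689)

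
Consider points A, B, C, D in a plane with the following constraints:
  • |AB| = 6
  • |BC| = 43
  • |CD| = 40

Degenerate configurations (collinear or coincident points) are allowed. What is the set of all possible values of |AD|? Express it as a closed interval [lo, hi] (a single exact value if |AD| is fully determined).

|AD| ∈ [0, 89]  (≈ [0.0000, 89.0000])

|AB| ∈ {6}
|BC| ∈ {43}
|CD| ∈ {40}
|AC| ∈ [37, 49]
|BD| ∈ [3, 83]
|AD| ∈ [0, 89]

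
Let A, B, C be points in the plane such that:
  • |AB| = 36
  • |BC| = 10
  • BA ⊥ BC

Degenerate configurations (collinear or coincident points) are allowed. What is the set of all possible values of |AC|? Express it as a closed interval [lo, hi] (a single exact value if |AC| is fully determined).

|AB| ∈ {36}
|BC| ∈ {10}
|AC| ∈ {2·√(349)}

|AC| = 2·√(349)  (≈ 37.3631)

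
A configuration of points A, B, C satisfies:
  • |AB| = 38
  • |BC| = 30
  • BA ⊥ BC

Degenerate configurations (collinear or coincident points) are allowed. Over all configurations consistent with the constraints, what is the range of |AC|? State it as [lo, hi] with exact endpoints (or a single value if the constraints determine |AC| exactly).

|AC| = 2·√(586)  (≈ 48.4149)

|AB| ∈ {38}
|BC| ∈ {30}
|AC| ∈ {2·√(586)}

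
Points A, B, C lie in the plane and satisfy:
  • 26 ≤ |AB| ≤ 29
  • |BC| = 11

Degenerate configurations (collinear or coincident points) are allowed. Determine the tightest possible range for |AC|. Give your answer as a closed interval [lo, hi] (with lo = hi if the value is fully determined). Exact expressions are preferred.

|AC| ∈ [15, 40]  (≈ [15.0000, 40.0000])

|AB| ∈ [26, 29]
|BC| ∈ {11}
|AC| ∈ [15, 40]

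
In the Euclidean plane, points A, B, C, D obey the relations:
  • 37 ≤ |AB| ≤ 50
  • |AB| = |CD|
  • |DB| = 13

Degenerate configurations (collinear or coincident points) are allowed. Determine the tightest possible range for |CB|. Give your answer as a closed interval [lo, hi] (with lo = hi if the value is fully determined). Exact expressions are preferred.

|AB| ∈ [37, 50]
|BD| ∈ {13}
|CD| ∈ [37, 50]
|AD| ∈ [24, 63]
|BC| ∈ [24, 63]
|AC| ∈ [0, 113]

|CB| ∈ [24, 63]  (≈ [24.0000, 63.0000])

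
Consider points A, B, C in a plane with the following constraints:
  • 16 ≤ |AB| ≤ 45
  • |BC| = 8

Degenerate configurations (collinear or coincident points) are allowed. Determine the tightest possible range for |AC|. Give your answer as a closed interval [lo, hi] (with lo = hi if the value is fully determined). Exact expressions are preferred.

|AC| ∈ [8, 53]  (≈ [8.0000, 53.0000])

|AB| ∈ [16, 45]
|BC| ∈ {8}
|AC| ∈ [8, 53]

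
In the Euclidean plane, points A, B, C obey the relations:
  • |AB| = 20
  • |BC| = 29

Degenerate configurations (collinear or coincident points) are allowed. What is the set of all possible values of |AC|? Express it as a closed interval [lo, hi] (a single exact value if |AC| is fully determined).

|AC| ∈ [9, 49]  (≈ [9.0000, 49.0000])

|AB| ∈ {20}
|BC| ∈ {29}
|AC| ∈ [9, 49]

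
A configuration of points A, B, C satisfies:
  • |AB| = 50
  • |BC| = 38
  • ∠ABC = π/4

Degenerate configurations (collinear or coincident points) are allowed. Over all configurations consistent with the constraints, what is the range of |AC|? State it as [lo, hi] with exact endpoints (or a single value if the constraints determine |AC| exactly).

|AC| = 2·√(986 - 475·√(2))  (≈ 35.4541)

|AB| ∈ {50}
|BC| ∈ {38}
|AC| ∈ {2·√(986 - 475·√(2))}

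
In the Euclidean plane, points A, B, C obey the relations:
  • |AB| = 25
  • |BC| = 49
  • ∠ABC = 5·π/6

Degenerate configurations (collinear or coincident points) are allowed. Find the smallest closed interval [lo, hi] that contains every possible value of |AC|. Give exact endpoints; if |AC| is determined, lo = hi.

|AB| ∈ {25}
|BC| ∈ {49}
|AC| ∈ {√(1225·√(3) + 3026)}

|AC| = √(1225·√(3) + 3026)  (≈ 71.7479)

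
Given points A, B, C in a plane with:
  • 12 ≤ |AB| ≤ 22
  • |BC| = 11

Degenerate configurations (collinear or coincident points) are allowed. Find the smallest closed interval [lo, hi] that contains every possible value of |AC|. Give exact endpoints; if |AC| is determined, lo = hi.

|AC| ∈ [1, 33]  (≈ [1.0000, 33.0000])

|AB| ∈ [12, 22]
|BC| ∈ {11}
|AC| ∈ [1, 33]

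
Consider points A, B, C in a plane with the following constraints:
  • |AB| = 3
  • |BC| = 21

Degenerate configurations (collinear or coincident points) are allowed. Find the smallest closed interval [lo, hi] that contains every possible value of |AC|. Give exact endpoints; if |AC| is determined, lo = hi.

|AC| ∈ [18, 24]  (≈ [18.0000, 24.0000])

|AB| ∈ {3}
|BC| ∈ {21}
|AC| ∈ [18, 24]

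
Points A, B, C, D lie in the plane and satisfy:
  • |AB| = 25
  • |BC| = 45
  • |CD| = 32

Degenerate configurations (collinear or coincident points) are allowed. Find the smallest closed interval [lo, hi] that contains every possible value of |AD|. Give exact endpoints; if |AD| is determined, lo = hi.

|AB| ∈ {25}
|BC| ∈ {45}
|CD| ∈ {32}
|AC| ∈ [20, 70]
|BD| ∈ [13, 77]
|AD| ∈ [0, 102]

|AD| ∈ [0, 102]  (≈ [0.0000, 102.0000])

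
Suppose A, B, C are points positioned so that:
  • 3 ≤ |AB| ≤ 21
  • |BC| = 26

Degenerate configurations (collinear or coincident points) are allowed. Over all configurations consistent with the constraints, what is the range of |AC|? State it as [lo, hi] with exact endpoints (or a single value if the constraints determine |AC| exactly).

|AC| ∈ [5, 47]  (≈ [5.0000, 47.0000])

|AB| ∈ [3, 21]
|BC| ∈ {26}
|AC| ∈ [5, 47]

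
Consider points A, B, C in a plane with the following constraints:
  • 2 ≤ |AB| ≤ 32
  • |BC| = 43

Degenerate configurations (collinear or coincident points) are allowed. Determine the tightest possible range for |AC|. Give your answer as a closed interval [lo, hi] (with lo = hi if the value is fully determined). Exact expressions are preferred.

|AC| ∈ [11, 75]  (≈ [11.0000, 75.0000])

|AB| ∈ [2, 32]
|BC| ∈ {43}
|AC| ∈ [11, 75]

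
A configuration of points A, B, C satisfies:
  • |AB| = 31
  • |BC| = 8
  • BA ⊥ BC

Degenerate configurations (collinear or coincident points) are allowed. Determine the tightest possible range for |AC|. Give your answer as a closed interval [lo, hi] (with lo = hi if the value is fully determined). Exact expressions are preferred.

|AC| = 5·√(41)  (≈ 32.0156)

|AB| ∈ {31}
|BC| ∈ {8}
|AC| ∈ {5·√(41)}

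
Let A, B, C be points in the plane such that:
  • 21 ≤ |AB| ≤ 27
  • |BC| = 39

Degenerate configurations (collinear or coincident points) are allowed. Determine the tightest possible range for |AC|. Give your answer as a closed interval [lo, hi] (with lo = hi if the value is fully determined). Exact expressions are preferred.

|AB| ∈ [21, 27]
|BC| ∈ {39}
|AC| ∈ [12, 66]

|AC| ∈ [12, 66]  (≈ [12.0000, 66.0000])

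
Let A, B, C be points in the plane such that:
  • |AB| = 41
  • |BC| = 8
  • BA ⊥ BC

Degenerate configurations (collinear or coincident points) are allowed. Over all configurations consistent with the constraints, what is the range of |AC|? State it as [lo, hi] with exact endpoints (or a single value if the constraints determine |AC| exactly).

|AC| = √(1745)  (≈ 41.7732)

|AB| ∈ {41}
|BC| ∈ {8}
|AC| ∈ {√(1745)}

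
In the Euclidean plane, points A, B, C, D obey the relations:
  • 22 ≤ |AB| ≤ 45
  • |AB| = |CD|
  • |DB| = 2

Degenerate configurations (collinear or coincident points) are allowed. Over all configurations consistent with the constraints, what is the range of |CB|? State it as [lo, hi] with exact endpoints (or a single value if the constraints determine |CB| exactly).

|AB| ∈ [22, 45]
|BD| ∈ {2}
|CD| ∈ [22, 45]
|AD| ∈ [20, 47]
|BC| ∈ [20, 47]
|AC| ∈ [0, 92]

|CB| ∈ [20, 47]  (≈ [20.0000, 47.0000])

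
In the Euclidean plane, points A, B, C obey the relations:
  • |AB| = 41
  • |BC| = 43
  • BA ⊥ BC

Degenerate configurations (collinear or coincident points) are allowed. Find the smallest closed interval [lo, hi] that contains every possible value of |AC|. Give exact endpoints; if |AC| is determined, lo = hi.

|AC| = √(3530)  (≈ 59.4138)

|AB| ∈ {41}
|BC| ∈ {43}
|AC| ∈ {√(3530)}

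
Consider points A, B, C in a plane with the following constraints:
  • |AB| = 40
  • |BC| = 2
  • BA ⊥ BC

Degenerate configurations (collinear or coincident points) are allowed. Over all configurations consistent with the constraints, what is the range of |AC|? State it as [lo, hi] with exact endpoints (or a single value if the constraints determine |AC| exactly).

|AC| = 2·√(401)  (≈ 40.0500)

|AB| ∈ {40}
|BC| ∈ {2}
|AC| ∈ {2·√(401)}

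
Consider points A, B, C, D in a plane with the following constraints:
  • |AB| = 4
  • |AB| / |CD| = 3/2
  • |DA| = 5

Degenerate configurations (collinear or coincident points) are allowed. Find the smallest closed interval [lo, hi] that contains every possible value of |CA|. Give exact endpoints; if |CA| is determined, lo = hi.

|CA| ∈ [7/3, 23/3]  (≈ [2.3333, 7.6667])

|AB| ∈ {4}
|AD| ∈ {5}
|CD| ∈ {8/3}
|BD| ∈ [1, 9]
|AC| ∈ [7/3, 23/3]
|BC| ∈ [0, 35/3]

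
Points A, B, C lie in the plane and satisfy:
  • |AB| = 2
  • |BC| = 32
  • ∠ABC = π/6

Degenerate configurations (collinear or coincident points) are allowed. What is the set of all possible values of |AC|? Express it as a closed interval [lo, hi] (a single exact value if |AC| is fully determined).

|AB| ∈ {2}
|BC| ∈ {32}
|AC| ∈ {2·√(257 - 16·√(3))}

|AC| = 2·√(257 - 16·√(3))  (≈ 30.2845)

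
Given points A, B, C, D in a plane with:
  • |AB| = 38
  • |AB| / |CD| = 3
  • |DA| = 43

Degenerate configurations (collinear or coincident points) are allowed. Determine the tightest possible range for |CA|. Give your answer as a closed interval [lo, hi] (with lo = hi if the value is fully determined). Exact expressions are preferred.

|CA| ∈ [91/3, 167/3]  (≈ [30.3333, 55.6667])

|AB| ∈ {38}
|AD| ∈ {43}
|CD| ∈ {38/3}
|BD| ∈ [5, 81]
|AC| ∈ [91/3, 167/3]
|BC| ∈ [0, 281/3]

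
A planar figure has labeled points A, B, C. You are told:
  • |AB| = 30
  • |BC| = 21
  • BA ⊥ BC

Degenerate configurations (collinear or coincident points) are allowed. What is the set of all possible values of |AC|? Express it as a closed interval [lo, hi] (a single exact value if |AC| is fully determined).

|AC| = 3·√(149)  (≈ 36.6197)

|AB| ∈ {30}
|BC| ∈ {21}
|AC| ∈ {3·√(149)}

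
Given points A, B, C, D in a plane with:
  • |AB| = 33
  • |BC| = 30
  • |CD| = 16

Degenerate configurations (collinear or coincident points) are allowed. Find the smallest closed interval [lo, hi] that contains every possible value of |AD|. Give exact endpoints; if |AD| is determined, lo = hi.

|AB| ∈ {33}
|BC| ∈ {30}
|CD| ∈ {16}
|AC| ∈ [3, 63]
|BD| ∈ [14, 46]
|AD| ∈ [0, 79]

|AD| ∈ [0, 79]  (≈ [0.0000, 79.0000])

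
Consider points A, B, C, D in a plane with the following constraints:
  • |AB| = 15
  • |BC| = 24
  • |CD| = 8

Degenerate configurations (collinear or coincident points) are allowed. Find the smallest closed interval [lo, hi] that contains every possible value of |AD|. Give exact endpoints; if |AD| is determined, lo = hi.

|AB| ∈ {15}
|BC| ∈ {24}
|CD| ∈ {8}
|AC| ∈ [9, 39]
|BD| ∈ [16, 32]
|AD| ∈ [1, 47]

|AD| ∈ [1, 47]  (≈ [1.0000, 47.0000])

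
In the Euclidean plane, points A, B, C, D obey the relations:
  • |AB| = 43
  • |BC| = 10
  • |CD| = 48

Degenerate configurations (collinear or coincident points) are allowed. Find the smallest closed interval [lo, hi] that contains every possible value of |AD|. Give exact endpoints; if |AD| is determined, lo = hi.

|AB| ∈ {43}
|BC| ∈ {10}
|CD| ∈ {48}
|AC| ∈ [33, 53]
|BD| ∈ [38, 58]
|AD| ∈ [0, 101]

|AD| ∈ [0, 101]  (≈ [0.0000, 101.0000])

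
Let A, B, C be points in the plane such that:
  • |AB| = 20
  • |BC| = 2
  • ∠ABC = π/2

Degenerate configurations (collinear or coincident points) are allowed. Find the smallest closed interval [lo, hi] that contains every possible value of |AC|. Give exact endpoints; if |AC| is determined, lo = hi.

|AB| ∈ {20}
|BC| ∈ {2}
|AC| ∈ {2·√(101)}

|AC| = 2·√(101)  (≈ 20.0998)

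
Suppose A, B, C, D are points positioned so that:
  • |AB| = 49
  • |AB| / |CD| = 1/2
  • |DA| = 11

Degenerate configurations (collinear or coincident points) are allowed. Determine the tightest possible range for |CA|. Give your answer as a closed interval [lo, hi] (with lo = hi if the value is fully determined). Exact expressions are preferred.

|CA| ∈ [87, 109]  (≈ [87.0000, 109.0000])

|AB| ∈ {49}
|AD| ∈ {11}
|CD| ∈ {98}
|BD| ∈ [38, 60]
|AC| ∈ [87, 109]
|BC| ∈ [38, 158]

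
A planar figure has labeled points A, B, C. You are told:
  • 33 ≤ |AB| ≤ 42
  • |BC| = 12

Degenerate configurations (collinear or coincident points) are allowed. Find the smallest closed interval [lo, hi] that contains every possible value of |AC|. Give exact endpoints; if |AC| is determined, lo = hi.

|AC| ∈ [21, 54]  (≈ [21.0000, 54.0000])

|AB| ∈ [33, 42]
|BC| ∈ {12}
|AC| ∈ [21, 54]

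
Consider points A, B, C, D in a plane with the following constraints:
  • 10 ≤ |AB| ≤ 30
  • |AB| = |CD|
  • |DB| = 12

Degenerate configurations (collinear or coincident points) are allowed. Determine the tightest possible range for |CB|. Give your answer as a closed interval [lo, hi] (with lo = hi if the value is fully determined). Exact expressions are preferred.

|CB| ∈ [0, 42]  (≈ [0.0000, 42.0000])

|AB| ∈ [10, 30]
|BD| ∈ {12}
|CD| ∈ [10, 30]
|AD| ∈ [0, 42]
|BC| ∈ [0, 42]
|AC| ∈ [0, 72]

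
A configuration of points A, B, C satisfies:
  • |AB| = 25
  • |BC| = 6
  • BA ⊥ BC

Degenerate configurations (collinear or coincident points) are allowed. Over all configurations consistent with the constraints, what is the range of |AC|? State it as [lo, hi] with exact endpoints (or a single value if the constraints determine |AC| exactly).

|AC| = √(661)  (≈ 25.7099)

|AB| ∈ {25}
|BC| ∈ {6}
|AC| ∈ {√(661)}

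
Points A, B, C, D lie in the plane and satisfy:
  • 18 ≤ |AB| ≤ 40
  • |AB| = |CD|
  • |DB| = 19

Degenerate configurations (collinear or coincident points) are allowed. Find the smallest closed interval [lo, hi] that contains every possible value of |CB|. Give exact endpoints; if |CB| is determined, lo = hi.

|CB| ∈ [0, 59]  (≈ [0.0000, 59.0000])

|AB| ∈ [18, 40]
|BD| ∈ {19}
|CD| ∈ [18, 40]
|AD| ∈ [0, 59]
|BC| ∈ [0, 59]
|AC| ∈ [0, 99]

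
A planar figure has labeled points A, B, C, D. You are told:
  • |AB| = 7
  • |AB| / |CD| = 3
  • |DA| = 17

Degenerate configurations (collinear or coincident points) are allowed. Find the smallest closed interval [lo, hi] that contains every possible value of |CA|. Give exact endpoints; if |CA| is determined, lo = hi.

|AB| ∈ {7}
|AD| ∈ {17}
|CD| ∈ {7/3}
|BD| ∈ [10, 24]
|AC| ∈ [44/3, 58/3]
|BC| ∈ [23/3, 79/3]

|CA| ∈ [44/3, 58/3]  (≈ [14.6667, 19.3333])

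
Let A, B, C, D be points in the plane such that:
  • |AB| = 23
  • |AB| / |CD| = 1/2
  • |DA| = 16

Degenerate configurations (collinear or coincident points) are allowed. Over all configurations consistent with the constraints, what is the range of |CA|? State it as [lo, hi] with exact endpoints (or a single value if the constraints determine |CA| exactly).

|AB| ∈ {23}
|AD| ∈ {16}
|CD| ∈ {46}
|BD| ∈ [7, 39]
|AC| ∈ [30, 62]
|BC| ∈ [7, 85]

|CA| ∈ [30, 62]  (≈ [30.0000, 62.0000])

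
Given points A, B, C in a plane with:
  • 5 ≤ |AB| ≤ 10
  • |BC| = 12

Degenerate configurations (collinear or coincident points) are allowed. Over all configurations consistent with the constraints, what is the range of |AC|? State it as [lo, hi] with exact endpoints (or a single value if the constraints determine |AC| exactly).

|AB| ∈ [5, 10]
|BC| ∈ {12}
|AC| ∈ [2, 22]

|AC| ∈ [2, 22]  (≈ [2.0000, 22.0000])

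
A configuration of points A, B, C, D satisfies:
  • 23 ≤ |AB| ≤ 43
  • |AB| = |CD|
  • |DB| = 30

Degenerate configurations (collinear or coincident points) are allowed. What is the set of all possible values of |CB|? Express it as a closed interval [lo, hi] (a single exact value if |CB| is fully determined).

|CB| ∈ [0, 73]  (≈ [0.0000, 73.0000])

|AB| ∈ [23, 43]
|BD| ∈ {30}
|CD| ∈ [23, 43]
|AD| ∈ [0, 73]
|BC| ∈ [0, 73]
|AC| ∈ [0, 116]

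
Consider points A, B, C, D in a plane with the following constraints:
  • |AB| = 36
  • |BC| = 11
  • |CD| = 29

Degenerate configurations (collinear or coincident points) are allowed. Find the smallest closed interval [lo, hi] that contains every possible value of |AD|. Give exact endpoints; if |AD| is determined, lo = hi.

|AB| ∈ {36}
|BC| ∈ {11}
|CD| ∈ {29}
|AC| ∈ [25, 47]
|BD| ∈ [18, 40]
|AD| ∈ [0, 76]

|AD| ∈ [0, 76]  (≈ [0.0000, 76.0000])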